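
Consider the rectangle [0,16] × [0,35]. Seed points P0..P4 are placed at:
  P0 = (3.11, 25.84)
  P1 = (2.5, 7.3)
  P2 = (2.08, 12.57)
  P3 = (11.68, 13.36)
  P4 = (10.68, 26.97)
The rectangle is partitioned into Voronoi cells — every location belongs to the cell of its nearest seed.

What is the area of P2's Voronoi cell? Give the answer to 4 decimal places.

Area of P2's cell: 61.5408

1. box [0,16]×[0,35]: [(0, 0) (16, 0) (16, 35) (0, 35)]
2. ⊥bis P2·P0 via (2.595,19.205): [(0, 19.4064) (0, 0) (16, 0) (16, 18.1645)]  |A|=300.5675
3. ⊥bis P2·P1 via (2.29,9.935): [(0, 19.4064) (0, 9.7525) (16, 11.0276) (16, 18.1645)]  |A|=134.3265
4. ⊥bis P2·P3 via (6.88,12.965): [(6.3907, 18.9104) (0, 19.4064) (0, 9.7525) (7.0978, 10.3182)]  |A|=61.5408
5. ⊥bis P2·P4 via (6.38,19.77): [(6.3907, 18.9104) (0, 19.4064) (0, 9.7525) (7.0978, 10.3182)]  |A|=61.5408
6. canonical 4-gon: [(6.3907, 18.9104) (0, 19.4064) (0, 9.7525) (7.0978, 10.3182)]
7. shoelace: 61.5408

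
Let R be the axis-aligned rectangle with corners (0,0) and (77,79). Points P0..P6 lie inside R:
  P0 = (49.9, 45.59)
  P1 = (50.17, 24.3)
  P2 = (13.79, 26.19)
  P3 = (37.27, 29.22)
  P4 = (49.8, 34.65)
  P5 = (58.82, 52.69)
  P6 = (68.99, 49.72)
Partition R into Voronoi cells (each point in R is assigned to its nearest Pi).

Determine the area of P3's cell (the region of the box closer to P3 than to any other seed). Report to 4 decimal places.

1. box [0,77]×[0,79]: [(0, 0) (77, 0) (77, 79) (0, 79)]
2. ⊥bis P3·P0 via (43.585,37.405): [(0, 71.0323) (0, 0) (77, 0) (77, 11.6242)]  |A|=3182.275
3. ⊥bis P3·P1 via (43.72,26.76): [(46.8262, 34.9043) (0, 71.0323) (0, 0) (33.5139, 0)]  |A|=2247.9749
4. ⊥bis P3·P2 via (25.53,27.705): [(46.8262, 34.9043) (22.1435, 53.9479) (29.1052, 0) (33.5139, 0)]  |A|=676.4424
5. ⊥bis P3·P4 via (43.535,31.935): [(44.6832, 29.2855) (39.9487, 40.2105) (22.1435, 53.9479) (29.1052, 0) (33.5139, 0)]  |A|=651.4351
6. ⊥bis P3·P5 via (48.045,40.955): [(44.6832, 29.2855) (39.9487, 40.2105) (22.1435, 53.9479) (29.1052, 0) (33.5139, 0)]  |A|=651.4351
7. ⊥bis P3·P6 via (53.13,39.47): [(44.6832, 29.2855) (39.9487, 40.2105) (22.1435, 53.9479) (29.1052, 0) (33.5139, 0)]  |A|=651.4351
8. canonical 5-gon: [(44.6832, 29.2855) (39.9487, 40.2105) (22.1435, 53.9479) (29.1052, 0) (33.5139, 0)]
9. shoelace: 651.4351

Area of P3's cell: 651.4351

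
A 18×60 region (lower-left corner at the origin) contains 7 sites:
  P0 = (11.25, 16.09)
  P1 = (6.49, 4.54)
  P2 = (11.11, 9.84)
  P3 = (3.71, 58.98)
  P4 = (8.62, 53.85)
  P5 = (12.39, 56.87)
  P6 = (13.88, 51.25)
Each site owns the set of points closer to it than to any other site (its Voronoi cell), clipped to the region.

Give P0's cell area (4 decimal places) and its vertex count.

1. box [0,18]×[0,60]: [(0, 0) (18, 0) (18, 60) (0, 60)]
2. ⊥bis P0·P1 via (8.87,10.315): [(0, 13.9705) (18, 6.5523) (18, 60) (0, 60)]  |A|=895.2944
3. ⊥bis P0·P2 via (11.18,12.965): [(0, 13.9705) (1.9375, 13.172) (18, 12.8122) (18, 60) (0, 60)]  |A|=845.0195
4. ⊥bis P0·P3 via (7.48,37.535): [(0, 36.22) (0, 13.9705) (1.9375, 13.172) (18, 12.8122) (18, 39.3844)]  |A|=445.4594
5. ⊥bis P0·P4 via (9.935,34.97): [(0, 34.278) (0, 13.9705) (1.9375, 13.172) (18, 12.8122) (18, 35.5317)]  |A|=393.3073
6. ⊥bis P0·P5 via (11.82,36.48): [(0, 34.278) (0, 13.9705) (1.9375, 13.172) (18, 12.8122) (18, 35.5317)]  |A|=393.3073
7. ⊥bis P0·P6 via (12.565,33.67): [(2.2973, 34.438) (0, 34.278) (0, 13.9705) (1.9375, 13.172) (18, 12.8122) (18, 33.2635)]  |A|=375.4983
8. canonical 6-gon: [(2.2973, 34.438) (0, 34.278) (0, 13.9705) (1.9375, 13.172) (18, 12.8122) (18, 33.2635)]
9. shoelace: 375.4983

Area of P0's cell: 375.4983 (6 vertices)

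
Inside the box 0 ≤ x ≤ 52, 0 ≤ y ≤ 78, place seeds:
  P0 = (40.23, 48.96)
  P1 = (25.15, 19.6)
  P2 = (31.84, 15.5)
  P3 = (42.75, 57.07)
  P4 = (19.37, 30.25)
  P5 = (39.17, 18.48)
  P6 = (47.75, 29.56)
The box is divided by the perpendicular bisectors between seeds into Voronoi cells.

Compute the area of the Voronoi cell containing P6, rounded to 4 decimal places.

1. box [0,52]×[0,78]: [(0, 0) (52, 0) (52, 78) (0, 78)]
2. ⊥bis P6·P0 via (43.99,39.26): [(0, 22.2082) (0, 0) (52, 0) (52, 42.3649)]  |A|=1678.9009
3. ⊥bis P6·P1 via (36.45,24.58): [(32.0245, 34.6218) (47.2826, 0) (52, 0) (52, 42.3649)]  |A|=504.7928
4. ⊥bis P6·P2 via (39.795,22.53): [(32.0245, 34.6218) (34.9246, 28.0412) (52, 8.7191) (52, 42.3649)]  |A|=364.2111
5. ⊥bis P6·P3 via (45.25,43.315): [(32.0245, 34.6218) (34.9246, 28.0412) (52, 8.7191) (52, 42.3649)]  |A|=364.2111
6. ⊥bis P6·P4 via (33.56,29.905): [(33.6904, 35.2676) (33.5884, 31.0732) (34.9246, 28.0412) (52, 8.7191) (52, 42.3649)]  |A|=360.7503
7. ⊥bis P6·P5 via (43.46,24.02): [(33.6904, 35.2676) (33.6025, 31.6533) (52, 17.4069) (52, 42.3649)]  |A|=262.3583
8. canonical 4-gon: [(33.6904, 35.2676) (33.6025, 31.6533) (52, 17.4069) (52, 42.3649)]
9. shoelace: 262.3583

Area of P6's cell: 262.3583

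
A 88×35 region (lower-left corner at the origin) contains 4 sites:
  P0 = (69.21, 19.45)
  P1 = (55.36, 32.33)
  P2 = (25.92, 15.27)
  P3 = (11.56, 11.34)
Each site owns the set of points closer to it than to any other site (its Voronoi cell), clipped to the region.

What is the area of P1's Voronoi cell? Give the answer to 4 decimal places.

Area of P1's cell: 443.8996

1. box [0,88]×[0,35]: [(0, 0) (88, 0) (88, 35) (0, 35)]
2. ⊥bis P1·P0 via (62.285,25.89): [(0, 0) (38.2082, 0) (70.757, 35) (0, 35)]  |A|=1906.8911
3. ⊥bis P1·P2 via (40.64,23.8): [(48.2034, 10.748) (70.757, 35) (34.1498, 35)]  |A|=443.8996
4. ⊥bis P1·P3 via (33.46,21.835): [(48.2034, 10.748) (70.757, 35) (34.1498, 35)]  |A|=443.8996
5. canonical 3-gon: [(48.2034, 10.748) (70.757, 35) (34.1498, 35)]
6. shoelace: 443.8996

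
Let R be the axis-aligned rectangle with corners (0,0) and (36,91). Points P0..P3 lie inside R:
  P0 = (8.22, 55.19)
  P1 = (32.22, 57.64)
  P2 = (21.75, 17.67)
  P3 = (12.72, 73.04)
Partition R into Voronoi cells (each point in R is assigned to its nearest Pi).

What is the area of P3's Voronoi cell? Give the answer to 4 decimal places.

1. box [0,36]×[0,91]: [(0, 0) (36, 0) (36, 91) (0, 91)]
2. ⊥bis P3·P0 via (10.47,64.115): [(0, 66.7545) (36, 57.6789) (36, 91) (0, 91)]  |A|=1036.1995
3. ⊥bis P3·P1 via (22.47,65.34): [(0, 66.7545) (19.6707, 61.7955) (36, 82.4721) (36, 91) (0, 91)]  |A|=833.7716
4. ⊥bis P3·P2 via (17.235,45.355): [(0, 66.7545) (19.6707, 61.7955) (36, 82.4721) (36, 91) (0, 91)]  |A|=833.7716
5. canonical 5-gon: [(0, 66.7545) (19.6707, 61.7955) (36, 82.4721) (36, 91) (0, 91)]
6. shoelace: 833.7716

Area of P3's cell: 833.7716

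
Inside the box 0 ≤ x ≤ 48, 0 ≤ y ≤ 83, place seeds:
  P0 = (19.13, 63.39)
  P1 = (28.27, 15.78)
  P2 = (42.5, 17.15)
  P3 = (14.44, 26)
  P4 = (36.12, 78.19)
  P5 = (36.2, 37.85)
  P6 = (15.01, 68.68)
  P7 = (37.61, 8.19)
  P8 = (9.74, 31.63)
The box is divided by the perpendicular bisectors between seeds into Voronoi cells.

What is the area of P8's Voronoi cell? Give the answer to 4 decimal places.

1. box [0,48]×[0,83]: [(0, 0) (48, 0) (48, 83) (0, 83)]
2. ⊥bis P8·P0 via (14.435,47.51): [(0, 51.7778) (0, 0) (48, 0) (48, 37.5863)]  |A|=2144.7389
3. ⊥bis P8·P1 via (19.005,23.705): [(34.3346, 41.6266) (0, 51.7778) (0, 1.4865)]  |A|=863.3645
4. ⊥bis P8·P2 via (26.12,24.39): [(33.1014, 40.1848) (33.8075, 41.7824) (0, 51.7778) (0, 1.4865)]  |A|=862.8884
5. ⊥bis P8·P3 via (12.09,28.815): [(29.2407, 43.1326) (0, 51.7778) (0, 18.7221)]  |A|=483.2853
6. ⊥bis P8·P4 via (22.93,54.91): [(29.2407, 43.1326) (0, 51.7778) (0, 18.7221)]  |A|=483.2853
7. ⊥bis P8·P5 via (22.97,34.74): [(22.3495, 37.3797) (20.3814, 45.7519) (0, 51.7778) (0, 18.7221)]  |A|=448.7771
8. ⊥bis P8·P6 via (12.375,50.155): [(22.3495, 37.3797) (20.3814, 45.7519) (0, 51.7778) (0, 18.7221)]  |A|=448.7771
9. ⊥bis P8·P7 via (23.675,19.91): [(22.3495, 37.3797) (20.3814, 45.7519) (0, 51.7778) (0, 18.7221)]  |A|=448.7771
10. canonical 4-gon: [(22.3495, 37.3797) (20.3814, 45.7519) (0, 51.7778) (0, 18.7221)]
11. shoelace: 448.7771

Area of P8's cell: 448.7771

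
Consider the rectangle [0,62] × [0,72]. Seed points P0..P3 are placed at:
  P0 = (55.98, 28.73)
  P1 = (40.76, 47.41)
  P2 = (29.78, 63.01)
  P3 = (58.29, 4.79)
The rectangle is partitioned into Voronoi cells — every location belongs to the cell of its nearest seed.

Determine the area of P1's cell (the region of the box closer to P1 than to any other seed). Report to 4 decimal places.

Area of P1's cell: 1688.9435

1. box [0,62]×[0,72]: [(0, 0) (62, 0) (62, 72) (0, 72)]
2. ⊥bis P1·P0 via (48.37,38.07): [(0, 0) (1.6455, 0) (62, 49.1754) (62, 72) (0, 72)]  |A|=2980.021
3. ⊥bis P1·P2 via (35.27,55.21): [(0, 30.3853) (0, 0) (1.6455, 0) (62, 49.1754) (62, 72) (59.1246, 72)]  |A|=1749.7951
4. ⊥bis P1·P3 via (49.525,26.1): [(0, 30.3853) (0, 5.7299) (17.5246, 12.9379) (62, 49.1754) (62, 72) (59.1246, 72)]  |A|=1688.9435
5. canonical 6-gon: [(0, 30.3853) (0, 5.7299) (17.5246, 12.9379) (62, 49.1754) (62, 72) (59.1246, 72)]
6. shoelace: 1688.9435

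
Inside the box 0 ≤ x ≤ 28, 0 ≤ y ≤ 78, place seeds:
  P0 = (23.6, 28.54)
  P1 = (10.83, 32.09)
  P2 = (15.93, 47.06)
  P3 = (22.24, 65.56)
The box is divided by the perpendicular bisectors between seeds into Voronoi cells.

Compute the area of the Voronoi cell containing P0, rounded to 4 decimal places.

1. box [0,28]×[0,78]: [(0, 0) (28, 0) (28, 78) (0, 78)]
2. ⊥bis P0·P1 via (17.215,30.315): [(8.7876, 0) (28, 0) (28, 69.1106)]  |A|=663.8914
3. ⊥bis P0·P2 via (19.765,37.8): [(19.2347, 37.5804) (8.7876, 0) (28, 0) (28, 41.2105)]  |A|=541.6156
4. ⊥bis P0·P3 via (22.92,47.05): [(19.2347, 37.5804) (8.7876, 0) (28, 0) (28, 41.2105)]  |A|=541.6156
5. canonical 4-gon: [(19.2347, 37.5804) (8.7876, 0) (28, 0) (28, 41.2105)]
6. shoelace: 541.6156

Area of P0's cell: 541.6156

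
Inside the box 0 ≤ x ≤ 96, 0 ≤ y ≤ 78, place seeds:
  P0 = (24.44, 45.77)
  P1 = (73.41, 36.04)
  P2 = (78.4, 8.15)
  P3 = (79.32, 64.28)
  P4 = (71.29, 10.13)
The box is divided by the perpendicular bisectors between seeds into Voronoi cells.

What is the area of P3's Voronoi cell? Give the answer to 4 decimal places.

Area of P3's cell: 1294.9149

1. box [0,96]×[0,78]: [(0, 0) (96, 0) (96, 78) (0, 78)]
2. ⊥bis P3·P0 via (51.88,55.025): [(70.4389, 0) (96, 0) (96, 78) (44.131, 78)]  |A|=3019.7752
3. ⊥bis P3·P1 via (76.365,50.16): [(51.786, 55.3038) (96, 46.0508) (96, 78) (44.131, 78)]  |A|=1294.9149
4. ⊥bis P3·P2 via (78.86,36.215): [(51.786, 55.3038) (96, 46.0508) (96, 78) (44.131, 78)]  |A|=1294.9149
5. ⊥bis P3·P4 via (75.305,37.205): [(51.786, 55.3038) (96, 46.0508) (96, 78) (44.131, 78)]  |A|=1294.9149
6. canonical 4-gon: [(51.786, 55.3038) (96, 46.0508) (96, 78) (44.131, 78)]
7. shoelace: 1294.9149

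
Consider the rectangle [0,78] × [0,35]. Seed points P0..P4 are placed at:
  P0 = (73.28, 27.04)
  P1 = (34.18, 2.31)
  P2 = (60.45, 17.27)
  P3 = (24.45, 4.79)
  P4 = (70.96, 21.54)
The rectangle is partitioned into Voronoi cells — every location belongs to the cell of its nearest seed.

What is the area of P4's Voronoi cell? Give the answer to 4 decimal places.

1. box [0,78]×[0,35]: [(0, 0) (78, 0) (78, 35) (0, 35)]
2. ⊥bis P4·P0 via (72.12,24.29): [(0, 0) (78, 0) (78, 21.8097) (46.7299, 35) (0, 35)]  |A|=2523.7692
3. ⊥bis P4·P1 via (52.57,11.925): [(58.8048, 0) (78, 0) (78, 21.8097) (46.7299, 35) (40.5055, 35)]  |A|=785.8381
4. ⊥bis P4·P2 via (65.705,19.405): [(73.5889, 0) (78, 0) (78, 21.8097) (61.9831, 28.5659)]  |A|=237.6661
5. ⊥bis P4·P3 via (47.705,13.165): [(73.5889, 0) (78, 0) (78, 21.8097) (61.9831, 28.5659)]  |A|=237.6661
6. canonical 4-gon: [(73.5889, 0) (78, 0) (78, 21.8097) (61.9831, 28.5659)]
7. shoelace: 237.6661

Area of P4's cell: 237.6661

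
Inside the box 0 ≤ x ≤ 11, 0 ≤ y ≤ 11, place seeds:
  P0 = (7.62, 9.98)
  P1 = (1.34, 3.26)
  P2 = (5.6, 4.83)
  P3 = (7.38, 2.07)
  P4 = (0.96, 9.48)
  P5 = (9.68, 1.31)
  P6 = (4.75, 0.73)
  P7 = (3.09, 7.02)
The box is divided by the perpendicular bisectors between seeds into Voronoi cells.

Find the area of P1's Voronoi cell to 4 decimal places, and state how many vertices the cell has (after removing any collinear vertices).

1. box [0,11]×[0,11]: [(0, 0) (11, 0) (11, 11) (0, 11)]
2. ⊥bis P1·P0 via (4.48,6.62): [(0, 10.8067) (0, 0) (11, 0) (11, 0.5269)]  |A|=62.3346
3. ⊥bis P1·P2 via (3.47,4.045): [(1.4918, 9.4125) (0, 10.8067) (0, 0) (4.9608, 0)]  |A|=31.4075
4. ⊥bis P1·P3 via (4.36,2.665): [(4.2271, 1.9906) (1.4918, 9.4125) (0, 10.8067) (0, 0) (3.8349, 0)]  |A|=30.287
5. ⊥bis P1·P4 via (1.15,6.37): [(4.2271, 1.9906) (2.5809, 6.4574) (0, 6.2997) (0, 0) (3.8349, 0)]  |A|=23.0259
6. ⊥bis P1·P5 via (5.51,2.285): [(4.2271, 1.9906) (2.5809, 6.4574) (0, 6.2997) (0, 0) (3.8349, 0)]  |A|=23.0259
7. ⊥bis P1·P6 via (3.045,1.995): [(3.8337, 3.0581) (2.5809, 6.4574) (0, 6.2997) (0, 0) (1.5648, 0)]  |A|=18.9539
8. ⊥bis P1·P7 via (2.215,5.14): [(3.8337, 3.0581) (3.2427, 4.6617) (0, 6.1709) (0, 0) (1.5648, 0)]  |A|=16.3755
9. canonical 5-gon: [(3.8337, 3.0581) (3.2427, 4.6617) (0, 6.1709) (0, 0) (1.5648, 0)]
10. shoelace: 16.3755

Area of P1's cell: 16.3755 (5 vertices)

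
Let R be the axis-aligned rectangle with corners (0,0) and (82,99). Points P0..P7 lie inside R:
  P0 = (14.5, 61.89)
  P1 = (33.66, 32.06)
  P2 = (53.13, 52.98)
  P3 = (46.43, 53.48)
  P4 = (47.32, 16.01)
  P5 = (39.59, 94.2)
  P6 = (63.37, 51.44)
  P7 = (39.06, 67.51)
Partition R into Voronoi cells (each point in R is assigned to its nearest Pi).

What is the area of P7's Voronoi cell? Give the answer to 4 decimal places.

1. box [0,82]×[0,99]: [(0, 0) (82, 0) (82, 99) (0, 99)]
2. ⊥bis P7·P0 via (26.78,64.7): [(41.5851, 0) (82, 0) (82, 99) (18.9312, 99)]  |A|=5122.4406
3. ⊥bis P7·P1 via (36.36,49.785): [(29.9702, 50.7583) (82, 42.8328) (82, 99) (18.9312, 99)]  |A|=2982.4549
4. ⊥bis P7·P2 via (46.095,60.245): [(29.9702, 50.7583) (35.4381, 49.9254) (82, 95.0133) (82, 99) (18.9312, 99)]  |A|=1767.6418
5. ⊥bis P7·P3 via (42.745,60.495): [(29.3521, 53.4597) (50.6313, 64.6377) (82, 95.0133) (82, 99) (18.9312, 99)]  |A|=1688.8967
6. ⊥bis P7·P4 via (43.19,41.76): [(29.3521, 53.4597) (50.6313, 64.6377) (82, 95.0133) (82, 99) (18.9312, 99)]  |A|=1688.8967
7. ⊥bis P7·P5 via (39.325,80.855): [(23.0092, 81.179) (29.3521, 53.4597) (50.6313, 64.6377) (66.8151, 80.3091)]  |A|=680.6629
8. ⊥bis P7·P6 via (51.215,59.475): [(65.011, 80.3449) (23.0092, 81.179) (29.3521, 53.4597) (50.6313, 64.6377) (61.7362, 75.391)]  |A|=676.1355
9. canonical 5-gon: [(65.011, 80.3449) (23.0092, 81.179) (29.3521, 53.4597) (50.6313, 64.6377) (61.7362, 75.391)]
10. shoelace: 676.1355

Area of P7's cell: 676.1355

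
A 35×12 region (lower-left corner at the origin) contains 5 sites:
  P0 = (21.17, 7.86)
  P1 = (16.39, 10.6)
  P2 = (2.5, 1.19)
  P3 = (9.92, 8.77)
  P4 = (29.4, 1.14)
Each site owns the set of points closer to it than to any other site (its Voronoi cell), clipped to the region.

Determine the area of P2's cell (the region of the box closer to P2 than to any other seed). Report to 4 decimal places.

1. box [0,35]×[0,12]: [(0, 0) (35, 0) (35, 12) (0, 12)]
2. ⊥bis P2·P0 via (11.835,4.525): [(0, 0) (13.4516, 0) (9.1645, 12) (0, 12)]  |A|=135.6965
3. ⊥bis P2·P1 via (9.445,5.895): [(0, 0) (13.4387, 0) (5.3091, 12) (0, 12)]  |A|=112.4864
4. ⊥bis P2·P3 via (6.21,4.98): [(0, 11.0589) (0, 0) (11.2974, 0)]  |A|=62.4684
5. ⊥bis P2·P4 via (15.95,1.165): [(0, 11.0589) (0, 0) (11.2974, 0)]  |A|=62.4684
6. canonical 3-gon: [(0, 11.0589) (0, 0) (11.2974, 0)]
7. shoelace: 62.4684

Area of P2's cell: 62.4684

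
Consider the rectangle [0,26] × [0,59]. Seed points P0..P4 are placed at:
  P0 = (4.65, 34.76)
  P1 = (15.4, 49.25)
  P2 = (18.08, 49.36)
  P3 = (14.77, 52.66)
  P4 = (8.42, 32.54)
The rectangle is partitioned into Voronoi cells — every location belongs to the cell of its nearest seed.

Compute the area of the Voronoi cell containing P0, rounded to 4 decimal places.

1. box [0,26]×[0,59]: [(0, 0) (26, 0) (26, 59) (0, 59)]
2. ⊥bis P0·P1 via (10.025,42.005): [(0, 49.4425) (0, 0) (26, 0) (26, 30.1533)]  |A|=1034.7447
3. ⊥bis P0·P2 via (11.365,42.06): [(17.2599, 36.6375) (0, 49.4425) (0, 0) (26, 0) (26, 28.5978)]  |A|=1027.9472
4. ⊥bis P0·P3 via (9.71,43.71): [(17.2599, 36.6375) (1.3753, 48.4221) (0, 49.1997) (0, 0) (26, 0) (26, 28.5978)]  |A|=1027.7803
5. ⊥bis P0·P4 via (6.535,33.65): [(11.0202, 41.2667) (1.3753, 48.4221) (0, 49.1997) (0, 22.5523)]  |A|=148.0002
6. canonical 4-gon: [(11.0202, 41.2667) (1.3753, 48.4221) (0, 49.1997) (0, 22.5523)]
7. shoelace: 148.0002

Area of P0's cell: 148.0002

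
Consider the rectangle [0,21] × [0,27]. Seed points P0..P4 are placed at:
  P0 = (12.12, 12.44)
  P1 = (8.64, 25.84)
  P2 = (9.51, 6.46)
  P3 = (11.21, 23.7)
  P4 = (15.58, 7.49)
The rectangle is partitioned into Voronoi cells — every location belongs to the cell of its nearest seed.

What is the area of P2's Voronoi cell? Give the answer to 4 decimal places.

Area of P2's cell: 147.2786

1. box [0,21]×[0,27]: [(0, 0) (21, 0) (21, 27) (0, 27)]
2. ⊥bis P2·P0 via (10.815,9.45): [(0, 14.1703) (0, 0) (21, 0) (21, 5.0047)]  |A|=201.3371
3. ⊥bis P2·P1 via (9.075,16.15): [(0, 14.1703) (0, 0) (21, 0) (21, 5.0047)]  |A|=201.3371
4. ⊥bis P2·P3 via (10.36,15.08): [(0, 14.1703) (0, 0) (21, 0) (21, 5.0047)]  |A|=201.3371
5. ⊥bis P2·P4 via (12.545,6.975): [(12.2298, 8.8325) (0, 14.1703) (0, 0) (13.7286, 0)]  |A|=147.2786
6. canonical 4-gon: [(12.2298, 8.8325) (0, 14.1703) (0, 0) (13.7286, 0)]
7. shoelace: 147.2786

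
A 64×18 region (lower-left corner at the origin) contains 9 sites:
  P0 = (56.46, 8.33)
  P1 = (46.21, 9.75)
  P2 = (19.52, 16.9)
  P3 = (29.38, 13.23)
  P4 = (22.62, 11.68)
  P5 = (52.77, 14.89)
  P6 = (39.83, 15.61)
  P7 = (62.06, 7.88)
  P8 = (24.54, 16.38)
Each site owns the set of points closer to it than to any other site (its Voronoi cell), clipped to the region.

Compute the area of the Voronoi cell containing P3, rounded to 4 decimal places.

Area of P3's cell: 145.2725

1. box [0,64]×[0,18]: [(0, 0) (64, 0) (64, 18) (0, 18)]
2. ⊥bis P3·P0 via (42.92,10.78): [(0, 0) (40.9694, 0) (44.2264, 18) (0, 18)]  |A|=766.7625
3. ⊥bis P3·P1 via (37.795,11.49): [(0, 0) (35.4192, 0) (39.1411, 18) (0, 18)]  |A|=671.0424
4. ⊥bis P3·P2 via (24.45,15.065): [(18.8426, 0) (35.4192, 0) (39.1411, 18) (25.5424, 18)]  |A|=271.5767
5. ⊥bis P3·P4 via (26,12.455): [(25.0388, 16.647) (28.8558, 0) (35.4192, 0) (39.1411, 18) (25.5424, 18)]  |A|=188.2323
6. ⊥bis P3·P5 via (41.075,14.06): [(25.0388, 16.647) (28.8558, 0) (35.4192, 0) (39.1411, 18) (25.5424, 18)]  |A|=188.2323
7. ⊥bis P3·P6 via (34.605,14.42): [(25.0388, 16.647) (28.8558, 0) (35.4192, 0) (36.5945, 5.6844) (33.7897, 18) (25.5424, 18)]  |A|=155.2791
8. ⊥bis P3·P7 via (45.72,10.555): [(25.0388, 16.647) (28.8558, 0) (35.4192, 0) (36.5945, 5.6844) (33.7897, 18) (25.5424, 18)]  |A|=155.2791
9. ⊥bis P3·P8 via (26.96,14.805): [(25.8516, 13.102) (28.8558, 0) (35.4192, 0) (36.5945, 5.6844) (33.7897, 18) (29.0394, 18)]  |A|=145.2725
10. canonical 6-gon: [(25.8516, 13.102) (28.8558, 0) (35.4192, 0) (36.5945, 5.6844) (33.7897, 18) (29.0394, 18)]
11. shoelace: 145.2725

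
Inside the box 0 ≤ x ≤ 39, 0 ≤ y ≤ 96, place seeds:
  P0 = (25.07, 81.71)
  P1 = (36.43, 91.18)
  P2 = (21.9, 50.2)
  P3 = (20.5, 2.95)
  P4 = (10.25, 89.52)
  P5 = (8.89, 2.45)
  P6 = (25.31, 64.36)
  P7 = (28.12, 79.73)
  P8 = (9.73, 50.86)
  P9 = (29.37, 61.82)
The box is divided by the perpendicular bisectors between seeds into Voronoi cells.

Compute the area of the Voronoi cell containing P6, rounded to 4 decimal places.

Area of P6's cell: 249.4623

1. box [0,39]×[0,96]: [(0, 0) (39, 0) (39, 96) (0, 96)]
2. ⊥bis P6·P0 via (25.19,73.035): [(0, 72.6866) (0, 0) (39, 0) (39, 73.226)]  |A|=2845.2954
3. ⊥bis P6·P1 via (30.87,77.77): [(0, 72.6866) (0, 0) (39, 0) (39, 73.226)]  |A|=2845.2954
4. ⊥bis P6·P2 via (23.605,57.28): [(0, 72.6866) (0, 62.9645) (39, 53.5726) (39, 73.226)]  |A|=572.8214
5. ⊥bis P6·P3 via (22.905,33.655): [(0, 72.6866) (0, 62.9645) (39, 53.5726) (39, 73.226)]  |A|=572.8214
6. ⊥bis P6·P4 via (17.78,76.94): [(10.9265, 72.8377) (0, 66.2974) (0, 62.9645) (39, 53.5726) (39, 73.226)]  |A|=537.9162
7. ⊥bis P6·P5 via (17.1,33.405): [(10.9265, 72.8377) (0, 66.2974) (0, 62.9645) (39, 53.5726) (39, 73.226)]  |A|=537.9162
8. ⊥bis P6·P7 via (26.715,72.045): [(21.5736, 72.985) (10.9265, 72.8377) (0, 66.2974) (0, 62.9645) (39, 53.5726) (39, 69.799)]  |A|=508.0558
9. ⊥bis P6·P8 via (17.52,57.61): [(21.5736, 72.985) (10.9265, 72.8377) (6.5797, 70.2359) (16.2768, 59.0448) (39, 53.5726) (39, 69.799)]  |A|=425.0186
10. ⊥bis P6·P9 via (27.34,63.09): [(32.3032, 71.0233) (21.5736, 72.985) (10.9265, 72.8377) (6.5797, 70.2359) (16.2768, 59.0448) (23.6921, 57.259)]  |A|=249.4623
11. canonical 6-gon: [(32.3032, 71.0233) (21.5736, 72.985) (10.9265, 72.8377) (6.5797, 70.2359) (16.2768, 59.0448) (23.6921, 57.259)]
12. shoelace: 249.4623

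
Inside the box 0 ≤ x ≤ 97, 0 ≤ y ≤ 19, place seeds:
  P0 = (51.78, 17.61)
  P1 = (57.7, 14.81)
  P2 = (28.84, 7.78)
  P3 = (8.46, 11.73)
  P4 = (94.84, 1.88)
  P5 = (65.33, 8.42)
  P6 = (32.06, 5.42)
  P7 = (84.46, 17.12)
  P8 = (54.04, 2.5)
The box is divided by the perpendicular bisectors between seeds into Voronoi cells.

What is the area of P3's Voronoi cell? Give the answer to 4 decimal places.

Area of P3's cell: 353.4110

1. box [0,97]×[0,19]: [(0, 0) (97, 0) (97, 19) (0, 19)]
2. ⊥bis P3·P0 via (30.12,14.67): [(0, 0) (32.1112, 0) (29.5323, 19) (0, 19)]  |A|=585.6132
3. ⊥bis P3·P1 via (33.08,13.27): [(0, 0) (32.1112, 0) (29.5323, 19) (0, 19)]  |A|=585.6132
4. ⊥bis P3·P2 via (18.65,9.755): [(0, 0) (16.7593, 0) (20.4418, 19) (0, 19)]  |A|=353.411
5. ⊥bis P3·P4 via (51.65,6.805): [(0, 0) (16.7593, 0) (20.4418, 19) (0, 19)]  |A|=353.411
6. ⊥bis P3·P5 via (36.895,10.075): [(0, 0) (16.7593, 0) (20.4418, 19) (0, 19)]  |A|=353.411
7. ⊥bis P3·P6 via (20.26,8.575): [(0, 0) (16.7593, 0) (20.4418, 19) (0, 19)]  |A|=353.411
8. ⊥bis P3·P7 via (46.46,14.425): [(0, 0) (16.7593, 0) (20.4418, 19) (0, 19)]  |A|=353.411
9. ⊥bis P3·P8 via (31.25,7.115): [(0, 0) (16.7593, 0) (20.4418, 19) (0, 19)]  |A|=353.411
10. canonical 4-gon: [(0, 0) (16.7593, 0) (20.4418, 19) (0, 19)]
11. shoelace: 353.411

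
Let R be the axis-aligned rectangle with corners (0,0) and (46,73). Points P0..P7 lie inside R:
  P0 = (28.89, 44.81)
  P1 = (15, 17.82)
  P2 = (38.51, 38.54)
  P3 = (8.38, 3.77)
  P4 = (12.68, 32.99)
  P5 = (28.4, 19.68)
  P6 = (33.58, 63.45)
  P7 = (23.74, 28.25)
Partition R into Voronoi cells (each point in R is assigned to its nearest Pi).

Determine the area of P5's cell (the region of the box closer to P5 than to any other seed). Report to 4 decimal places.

Area of P5's cell: 581.0380

1. box [0,46]×[0,73]: [(0, 0) (46, 0) (46, 73) (0, 73)]
2. ⊥bis P5·P0 via (28.645,32.245): [(0, 32.8035) (0, 0) (46, 0) (46, 31.9066)]  |A|=1488.3332
3. ⊥bis P5·P1 via (21.7,18.75): [(19.8029, 32.4174) (24.3026, 0) (46, 0) (46, 31.9066)]  |A|=769.6171
4. ⊥bis P5·P2 via (33.455,29.11): [(27.5675, 32.266) (19.8029, 32.4174) (24.3026, 0) (46, 0) (46, 22.3852)]  |A|=681.8655
5. ⊥bis P5·P3 via (18.39,11.725): [(27.5675, 32.266) (19.8029, 32.4174) (23.582, 5.1918) (27.7079, 0) (46, 0) (46, 22.3852)]  |A|=673.0256
6. ⊥bis P5·P4 via (20.54,26.335): [(27.5675, 32.266) (25.5943, 32.3045) (20.6321, 26.4437) (23.582, 5.1918) (27.7079, 0) (46, 0) (46, 22.3852)]  |A|=655.7744
7. ⊥bis P5·P6 via (30.99,41.565): [(27.5675, 32.266) (25.5943, 32.3045) (20.6321, 26.4437) (23.582, 5.1918) (27.7079, 0) (46, 0) (46, 22.3852)]  |A|=655.7744
8. ⊥bis P5·P7 via (26.07,23.965): [(34.5009, 28.5494) (21.3336, 21.3896) (23.582, 5.1918) (27.7079, 0) (46, 0) (46, 22.3852)]  |A|=581.038
9. canonical 6-gon: [(34.5009, 28.5494) (21.3336, 21.3896) (23.582, 5.1918) (27.7079, 0) (46, 0) (46, 22.3852)]
10. shoelace: 581.038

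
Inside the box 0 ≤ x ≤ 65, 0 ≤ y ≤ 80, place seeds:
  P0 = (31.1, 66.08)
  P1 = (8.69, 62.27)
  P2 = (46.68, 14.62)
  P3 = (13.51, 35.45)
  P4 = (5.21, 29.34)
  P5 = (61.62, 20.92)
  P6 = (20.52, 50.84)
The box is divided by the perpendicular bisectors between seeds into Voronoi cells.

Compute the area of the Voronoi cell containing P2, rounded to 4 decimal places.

Area of P2's cell: 1013.8709

1. box [0,65]×[0,80]: [(0, 0) (65, 0) (65, 80) (0, 80)]
2. ⊥bis P2·P0 via (38.89,40.35): [(0, 28.5757) (0, 0) (65, 0) (65, 48.255)]  |A|=2496.9989
3. ⊥bis P2·P1 via (27.685,38.445): [(24.6771, 36.0469) (0, 16.3725) (0, 0) (65, 0) (65, 48.255)]  |A|=2346.4293
4. ⊥bis P2·P3 via (30.095,25.035): [(39.9056, 40.6575) (14.3736, 0) (65, 0) (65, 48.255)]  |A|=1634.6377
5. ⊥bis P2·P4 via (25.945,21.98): [(39.9056, 40.6575) (23.0438, 13.8065) (18.1431, 0) (65, 0) (65, 48.255)]  |A|=1608.6159
6. ⊥bis P2·P5 via (54.15,17.77): [(43.9786, 41.8906) (39.9056, 40.6575) (23.0438, 13.8065) (18.1431, 0) (61.6434, 0)]  |A|=1031.1171
7. ⊥bis P2·P6 via (33.6,32.73): [(44.5167, 40.6146) (36.029, 34.4843) (23.0438, 13.8065) (18.1431, 0) (61.6434, 0)]  |A|=1013.8709
8. canonical 5-gon: [(44.5167, 40.6146) (36.029, 34.4843) (23.0438, 13.8065) (18.1431, 0) (61.6434, 0)]
9. shoelace: 1013.8709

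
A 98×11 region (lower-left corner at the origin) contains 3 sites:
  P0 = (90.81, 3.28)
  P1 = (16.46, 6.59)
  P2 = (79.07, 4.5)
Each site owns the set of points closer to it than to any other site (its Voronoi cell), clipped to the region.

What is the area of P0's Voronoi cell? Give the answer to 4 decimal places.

1. box [0,98]×[0,11]: [(0, 0) (98, 0) (98, 11) (0, 11)]
2. ⊥bis P0·P1 via (53.635,4.935): [(53.4153, 0) (98, 0) (98, 11) (53.905, 11)]  |A|=487.7383
3. ⊥bis P0·P2 via (84.94,3.89): [(84.5358, 0) (98, 0) (98, 11) (85.6789, 11)]  |A|=141.8196
4. canonical 4-gon: [(84.5358, 0) (98, 0) (98, 11) (85.6789, 11)]
5. shoelace: 141.8196

Area of P0's cell: 141.8196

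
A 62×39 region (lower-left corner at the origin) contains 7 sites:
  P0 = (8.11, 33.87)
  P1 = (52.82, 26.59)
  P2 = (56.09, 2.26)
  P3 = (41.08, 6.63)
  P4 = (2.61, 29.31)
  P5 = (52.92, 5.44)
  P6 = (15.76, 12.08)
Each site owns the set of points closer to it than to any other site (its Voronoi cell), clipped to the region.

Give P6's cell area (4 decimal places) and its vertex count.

1. box [0,62]×[0,39]: [(0, 0) (62, 0) (62, 39) (0, 39)]
2. ⊥bis P6·P0 via (11.935,22.975): [(0, 18.7849) (0, 0) (62, 0) (62, 39) (57.5801, 39)]  |A|=1836.006
3. ⊥bis P6·P1 via (34.29,19.335): [(30.3356, 29.435) (0, 18.7849) (0, 0) (41.8602, 0)]  |A|=901.0029
4. ⊥bis P6·P2 via (35.925,7.17): [(37.1244, 12.0957) (30.3356, 29.435) (0, 18.7849) (0, 0) (34.1792, 0)]  |A|=854.5492
5. ⊥bis P6·P3 via (28.42,9.355): [(31.8884, 25.4689) (30.3356, 29.435) (0, 18.7849) (0, 0) (26.4064, 0)]  |A|=704.2076
6. ⊥bis P6·P4 via (9.185,20.695): [(31.8884, 25.4689) (30.3356, 29.435) (12.3746, 23.1294) (0, 13.685) (0, 0) (26.4064, 0)]  |A|=672.6529
7. ⊥bis P6·P5 via (34.34,8.76): [(31.8884, 25.4689) (30.3356, 29.435) (12.3746, 23.1294) (0, 13.685) (0, 0) (26.4064, 0)]  |A|=672.6529
8. canonical 6-gon: [(31.8884, 25.4689) (30.3356, 29.435) (12.3746, 23.1294) (0, 13.685) (0, 0) (26.4064, 0)]
9. shoelace: 672.6529

Area of P6's cell: 672.6529 (6 vertices)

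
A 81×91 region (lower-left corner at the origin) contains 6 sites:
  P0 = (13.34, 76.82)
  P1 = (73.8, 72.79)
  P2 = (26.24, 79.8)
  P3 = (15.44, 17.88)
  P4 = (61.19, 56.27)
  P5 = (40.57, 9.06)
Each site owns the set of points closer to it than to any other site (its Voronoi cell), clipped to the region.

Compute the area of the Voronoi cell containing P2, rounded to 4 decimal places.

Area of P2's cell: 938.7459

1. box [0,81]×[0,91]: [(0, 0) (81, 0) (81, 91) (0, 91)]
2. ⊥bis P2·P0 via (19.79,78.31): [(37.8802, 0) (81, 0) (81, 91) (16.8585, 91)]  |A|=4880.3878
3. ⊥bis P2·P1 via (50.02,76.295): [(37.8802, 0) (38.7747, 0) (52.1874, 91) (16.8585, 91)]  |A|=1648.1625
4. ⊥bis P2·P3 via (20.84,48.84): [(26.8395, 47.7936) (45.3434, 44.5662) (52.1874, 91) (16.8585, 91)]  |A|=1203.8649
5. ⊥bis P2·P4 via (43.715,68.035): [(26.8395, 47.7936) (29.7462, 47.2866) (50.2285, 77.7098) (52.1874, 91) (16.8585, 91)]  |A|=938.7459
6. ⊥bis P2·P5 via (33.405,44.43): [(26.8395, 47.7936) (29.7462, 47.2866) (50.2285, 77.7098) (52.1874, 91) (16.8585, 91)]  |A|=938.7459
7. canonical 5-gon: [(26.8395, 47.7936) (29.7462, 47.2866) (50.2285, 77.7098) (52.1874, 91) (16.8585, 91)]
8. shoelace: 938.7459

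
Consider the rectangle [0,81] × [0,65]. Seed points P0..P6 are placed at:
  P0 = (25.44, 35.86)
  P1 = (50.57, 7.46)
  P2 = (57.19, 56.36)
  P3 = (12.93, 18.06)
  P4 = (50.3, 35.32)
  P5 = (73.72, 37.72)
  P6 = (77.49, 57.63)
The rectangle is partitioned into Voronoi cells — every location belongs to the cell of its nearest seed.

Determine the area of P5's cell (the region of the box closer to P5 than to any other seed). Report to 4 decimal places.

1. box [0,81]×[0,65]: [(0, 0) (81, 0) (81, 65) (0, 65)]
2. ⊥bis P5·P0 via (49.58,36.79): [(50.9973, 0) (81, 0) (81, 65) (48.4932, 65)]  |A|=2031.5572
3. ⊥bis P5·P1 via (62.145,22.59): [(49.7621, 32.0634) (81, 8.1652) (81, 65) (48.4932, 65)]  |A|=1423.0316
4. ⊥bis P5·P2 via (65.455,47.04): [(49.7226, 33.0885) (49.7621, 32.0634) (81, 8.1652) (81, 60.8253)]  |A|=839.0746
5. ⊥bis P5·P3 via (43.325,27.89): [(49.7226, 33.0885) (49.7621, 32.0634) (81, 8.1652) (81, 60.8253)]  |A|=839.0746
6. ⊥bis P5·P4 via (62.01,36.52): [(61.3087, 43.3631) (63.5474, 21.5171) (81, 8.1652) (81, 60.8253)]  |A|=694.1608
7. ⊥bis P5·P6 via (75.605,47.675): [(67.831, 49.147) (61.3087, 43.3631) (63.5474, 21.5171) (81, 8.1652) (81, 46.6534)]  |A|=600.8458
8. canonical 5-gon: [(67.831, 49.147) (61.3087, 43.3631) (63.5474, 21.5171) (81, 8.1652) (81, 46.6534)]
9. shoelace: 600.8458

Area of P5's cell: 600.8458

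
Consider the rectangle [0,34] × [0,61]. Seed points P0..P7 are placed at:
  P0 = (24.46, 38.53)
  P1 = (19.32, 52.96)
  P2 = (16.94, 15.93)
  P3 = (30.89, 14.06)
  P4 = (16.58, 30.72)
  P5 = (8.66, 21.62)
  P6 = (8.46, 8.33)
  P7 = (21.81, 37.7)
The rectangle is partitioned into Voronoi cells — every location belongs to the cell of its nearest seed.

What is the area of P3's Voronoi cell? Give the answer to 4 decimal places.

Area of P3's cell: 272.4279

1. box [0,34]×[0,61]: [(0, 0) (34, 0) (34, 61) (0, 61)]
2. ⊥bis P3·P0 via (27.675,26.295): [(0, 19.0228) (0, 0) (34, 0) (34, 27.957)]  |A|=798.6574
3. ⊥bis P3·P1 via (25.105,33.51): [(0, 19.0228) (0, 0) (34, 0) (34, 27.957)]  |A|=798.6574
4. ⊥bis P3·P2 via (23.915,14.995): [(25.3478, 25.6835) (21.9049, 0) (34, 0) (34, 27.957)]  |A|=276.2669
5. ⊥bis P3·P4 via (23.735,22.39): [(28.5485, 26.5245) (25.0587, 23.527) (21.9049, 0) (34, 0) (34, 27.957)]  |A|=272.9373
6. ⊥bis P3·P5 via (19.775,17.84): [(28.5485, 26.5245) (25.0587, 23.527) (21.9049, 0) (34, 0) (34, 27.957)]  |A|=272.9373
7. ⊥bis P3·P6 via (19.675,11.195): [(28.5485, 26.5245) (25.0587, 23.527) (22.1217, 1.6173) (22.5349, 0) (34, 0) (34, 27.957)]  |A|=272.4279
8. ⊥bis P3·P7 via (26.35,25.88): [(28.5485, 26.5245) (25.0587, 23.527) (22.1217, 1.6173) (22.5349, 0) (34, 0) (34, 27.957)]  |A|=272.4279
9. canonical 6-gon: [(28.5485, 26.5245) (25.0587, 23.527) (22.1217, 1.6173) (22.5349, 0) (34, 0) (34, 27.957)]
10. shoelace: 272.4279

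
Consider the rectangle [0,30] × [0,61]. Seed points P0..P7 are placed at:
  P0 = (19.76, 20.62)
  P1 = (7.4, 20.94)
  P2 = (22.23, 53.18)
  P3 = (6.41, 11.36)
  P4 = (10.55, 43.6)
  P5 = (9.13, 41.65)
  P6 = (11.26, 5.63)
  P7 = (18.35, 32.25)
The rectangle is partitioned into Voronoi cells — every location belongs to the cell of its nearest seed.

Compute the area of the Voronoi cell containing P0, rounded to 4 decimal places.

1. box [0,30]×[0,61]: [(0, 0) (30, 0) (30, 61) (0, 61)]
2. ⊥bis P0·P1 via (13.58,20.78): [(13.042, 0) (30, 0) (30, 61) (14.6213, 61)]  |A|=986.2693
3. ⊥bis P0·P2 via (20.995,36.9): [(14.0111, 37.4298) (13.042, 0) (30, 0) (30, 36.2169)]  |A|=606.9019
4. ⊥bis P0·P3 via (13.085,15.99): [(14.0111, 37.4298) (13.4426, 15.4744) (24.1762, 0) (30, 0) (30, 36.2169)]  |A|=520.7545
5. ⊥bis P0·P4 via (15.155,32.11): [(26.1339, 36.5102) (13.8599, 31.5909) (13.4426, 15.4744) (24.1762, 0) (30, 0) (30, 36.2169)]  |A|=485.2932
6. ⊥bis P0·P5 via (14.445,31.135): [(26.1339, 36.5102) (21.0404, 34.4688) (13.8402, 30.8293) (13.4426, 15.4744) (24.1762, 0) (30, 0) (30, 36.2169)]  |A|=482.587
7. ⊥bis P0·P6 via (15.51,13.125): [(26.1339, 36.5102) (21.0404, 34.4688) (13.8402, 30.8293) (13.4426, 15.4744) (14.7885, 13.5341) (30, 4.9085) (30, 36.2169)]  |A|=405.8438
8. ⊥bis P0·P7 via (19.055,26.435): [(13.7096, 25.7869) (13.4426, 15.4744) (14.7885, 13.5341) (30, 4.9085) (30, 27.762)]  |A|=281.883
9. canonical 5-gon: [(13.7096, 25.7869) (13.4426, 15.4744) (14.7885, 13.5341) (30, 4.9085) (30, 27.762)]
10. shoelace: 281.883

Area of P0's cell: 281.8830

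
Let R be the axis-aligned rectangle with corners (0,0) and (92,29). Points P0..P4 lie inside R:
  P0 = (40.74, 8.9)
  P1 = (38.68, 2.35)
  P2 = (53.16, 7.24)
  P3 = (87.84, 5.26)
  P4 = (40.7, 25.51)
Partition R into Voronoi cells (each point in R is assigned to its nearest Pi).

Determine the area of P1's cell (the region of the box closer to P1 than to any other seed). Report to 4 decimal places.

Area of P1's cell: 502.7003

1. box [0,92]×[0,29]: [(0, 0) (92, 0) (92, 29) (0, 29)]
2. ⊥bis P1·P0 via (39.71,5.625): [(0, 18.1139) (0, 0) (57.5953, 0)]  |A|=521.6392
3. ⊥bis P1·P2 via (45.92,4.795): [(46.3443, 3.5385) (0, 18.1139) (0, 0) (47.5393, 0)]  |A|=503.8478
4. ⊥bis P1·P3 via (63.26,3.805): [(46.3443, 3.5385) (0, 18.1139) (0, 0) (47.5393, 0)]  |A|=503.8478
5. ⊥bis P1·P4 via (39.69,13.93): [(46.3443, 3.5385) (3.1776, 17.1146) (0, 17.3917) (0, 0) (47.5393, 0)]  |A|=502.7003
6. canonical 5-gon: [(46.3443, 3.5385) (3.1776, 17.1146) (0, 17.3917) (0, 0) (47.5393, 0)]
7. shoelace: 502.7003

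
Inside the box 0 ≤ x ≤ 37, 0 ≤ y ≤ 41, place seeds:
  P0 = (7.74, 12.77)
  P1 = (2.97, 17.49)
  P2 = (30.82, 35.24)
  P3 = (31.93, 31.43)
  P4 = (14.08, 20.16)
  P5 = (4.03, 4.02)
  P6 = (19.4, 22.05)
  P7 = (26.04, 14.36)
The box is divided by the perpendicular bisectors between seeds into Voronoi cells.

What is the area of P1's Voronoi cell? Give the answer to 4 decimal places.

Area of P1's cell: 170.5790

1. box [0,37]×[0,41]: [(0, 0) (37, 0) (37, 41) (0, 41)]
2. ⊥bis P1·P0 via (5.355,15.13): [(0, 9.7183) (30.9538, 41) (0, 41)]  |A|=484.1446
3. ⊥bis P1·P2 via (16.895,26.365): [(0, 9.7183) (16.7294, 26.6249) (7.5675, 41) (0, 41)]  |A|=316.0537
4. ⊥bis P1·P3 via (17.45,24.46): [(0, 9.7183) (16.5131, 26.4063) (15.416, 28.6855) (7.5675, 41) (0, 41)]  |A|=315.6874
5. ⊥bis P1·P4 via (8.525,18.825): [(0, 9.7183) (8.62, 18.4296) (3.1958, 41) (0, 41)]  |A|=170.89
6. ⊥bis P1·P5 via (3.5,10.755): [(0, 10.4796) (0.8169, 10.5439) (8.62, 18.4296) (3.1958, 41) (0, 41)]  |A|=170.579
7. ⊥bis P1·P6 via (11.185,19.77): [(0, 10.4796) (0.8169, 10.5439) (8.62, 18.4296) (3.1958, 41) (0, 41)]  |A|=170.579
8. ⊥bis P1·P7 via (14.505,15.925): [(0, 10.4796) (0.8169, 10.5439) (8.62, 18.4296) (3.1958, 41) (0, 41)]  |A|=170.579
9. canonical 5-gon: [(0, 10.4796) (0.8169, 10.5439) (8.62, 18.4296) (3.1958, 41) (0, 41)]
10. shoelace: 170.579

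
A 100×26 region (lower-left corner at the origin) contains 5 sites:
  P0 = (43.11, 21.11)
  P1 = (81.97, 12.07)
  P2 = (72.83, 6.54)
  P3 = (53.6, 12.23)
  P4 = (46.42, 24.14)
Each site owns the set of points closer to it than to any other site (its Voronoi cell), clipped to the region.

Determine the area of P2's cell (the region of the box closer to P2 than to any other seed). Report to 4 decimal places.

1. box [0,100]×[0,26]: [(0, 0) (100, 0) (100, 26) (0, 26)]
2. ⊥bis P2·P0 via (57.97,13.825): [(51.1924, 0) (100, 0) (100, 26) (63.9387, 26)]  |A|=1103.2957
3. ⊥bis P2·P1 via (77.4,9.305): [(51.1924, 0) (83.0298, 0) (67.299, 26) (63.9387, 26)]  |A|=457.5702
4. ⊥bis P2·P3 via (63.215,9.385): [(60.4381, 0) (83.0298, 0) (67.8579, 25.0762)]  |A|=283.258
5. ⊥bis P2·P4 via (59.625,15.34): [(60.4381, 0) (83.0298, 0) (67.8579, 25.0762)]  |A|=283.258
6. canonical 3-gon: [(60.4381, 0) (83.0298, 0) (67.8579, 25.0762)]
7. shoelace: 283.258

Area of P2's cell: 283.2580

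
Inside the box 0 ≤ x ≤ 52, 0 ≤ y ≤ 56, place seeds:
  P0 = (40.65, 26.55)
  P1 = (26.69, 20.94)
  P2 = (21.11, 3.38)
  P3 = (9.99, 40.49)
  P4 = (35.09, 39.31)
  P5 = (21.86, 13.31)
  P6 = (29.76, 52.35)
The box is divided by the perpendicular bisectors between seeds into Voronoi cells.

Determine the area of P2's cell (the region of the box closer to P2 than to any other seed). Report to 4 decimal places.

Area of P2's cell: 369.5852

1. box [0,52]×[0,56]: [(0, 0) (52, 0) (52, 56) (0, 56)]
2. ⊥bis P2·P0 via (30.88,14.965): [(0, 41.0071) (0, 0) (48.6251, 0)]  |A|=996.9867
3. ⊥bis P2·P1 via (23.9,12.16): [(40.4374, 6.905) (0, 19.7546) (0, 0) (48.6251, 0)]  |A|=567.2901
4. ⊥bis P2·P3 via (15.55,21.935): [(40.4374, 6.905) (4.0154, 18.4787) (0, 17.2754) (0, 0) (48.6251, 0)]  |A|=562.3126
5. ⊥bis P2·P4 via (28.1,21.345): [(40.4374, 6.905) (4.0154, 18.4787) (0, 17.2754) (0, 0) (48.6251, 0)]  |A|=562.3126
6. ⊥bis P2·P5 via (21.485,8.345): [(40.4374, 6.905) (40.4019, 6.9162) (0, 9.9677) (0, 0) (48.6251, 0)]  |A|=369.5852
7. ⊥bis P2·P6 via (25.435,27.865): [(40.4374, 6.905) (40.4019, 6.9162) (0, 9.9677) (0, 0) (48.6251, 0)]  |A|=369.5852
8. canonical 5-gon: [(40.4374, 6.905) (40.4019, 6.9162) (0, 9.9677) (0, 0) (48.6251, 0)]
9. shoelace: 369.5852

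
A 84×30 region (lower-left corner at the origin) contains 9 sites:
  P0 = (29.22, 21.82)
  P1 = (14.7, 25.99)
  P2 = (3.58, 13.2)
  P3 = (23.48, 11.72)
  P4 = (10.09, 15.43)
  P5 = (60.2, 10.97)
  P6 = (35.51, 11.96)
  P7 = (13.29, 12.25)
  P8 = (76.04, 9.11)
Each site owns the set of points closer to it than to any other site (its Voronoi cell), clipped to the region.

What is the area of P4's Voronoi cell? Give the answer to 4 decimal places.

Area of P4's cell: 81.7211

1. box [0,84]×[0,30]: [(0, 0) (84, 0) (84, 30) (0, 30)]
2. ⊥bis P4·P0 via (19.655,18.625): [(0, 0) (25.8763, 0) (15.8554, 30) (0, 30)]  |A|=625.9758
3. ⊥bis P4·P1 via (12.395,20.71): [(0, 26.1211) (0, 0) (25.8763, 0) (20.079, 17.3555)]  |A|=486.7914
4. ⊥bis P4·P2 via (6.835,14.315): [(3.2816, 24.6885) (11.7386, 0) (25.8763, 0) (20.079, 17.3555)]  |A|=299.0283
5. ⊥bis P4·P3 via (16.785,13.575): [(18.0749, 18.2304) (3.2816, 24.6885) (11.7386, 0) (13.0237, 0)]  |A|=167.0188
6. ⊥bis P4·P5 via (35.145,13.2): [(18.0749, 18.2304) (3.2816, 24.6885) (11.7386, 0) (13.0237, 0)]  |A|=167.0188
7. ⊥bis P4·P6 via (22.8,13.695): [(18.0749, 18.2304) (3.2816, 24.6885) (11.7386, 0) (13.0237, 0)]  |A|=167.0188
8. ⊥bis P4·P7 via (11.69,13.84): [(16.6647, 18.846) (3.2816, 24.6885) (8.2005, 10.3286)]  |A|=81.7211
9. ⊥bis P4·P8 via (43.065,12.27): [(16.6647, 18.846) (3.2816, 24.6885) (8.2005, 10.3286)]  |A|=81.7211
10. canonical 3-gon: [(16.6647, 18.846) (3.2816, 24.6885) (8.2005, 10.3286)]
11. shoelace: 81.7211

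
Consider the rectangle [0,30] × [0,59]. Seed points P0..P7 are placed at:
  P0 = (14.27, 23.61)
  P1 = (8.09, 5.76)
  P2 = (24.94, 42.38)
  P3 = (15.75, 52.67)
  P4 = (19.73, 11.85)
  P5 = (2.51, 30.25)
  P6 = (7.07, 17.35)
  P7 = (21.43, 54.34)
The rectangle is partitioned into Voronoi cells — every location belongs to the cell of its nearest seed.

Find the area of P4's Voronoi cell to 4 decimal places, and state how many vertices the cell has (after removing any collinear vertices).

Area of P4's cell: 307.6998 (5 vertices)

1. box [0,30]×[0,59]: [(0, 0) (30, 0) (30, 59) (0, 59)]
2. ⊥bis P4·P0 via (17,17.73): [(0, 9.8371) (0, 0) (30, 0) (30, 23.7657)]  |A|=504.0429
3. ⊥bis P4·P1 via (13.91,8.805): [(10.757, 14.8315) (18.5167, 0) (30, 0) (30, 23.7657)]  |A|=313.8188
4. ⊥bis P4·P2 via (22.335,27.115): [(10.757, 14.8315) (18.5167, 0) (30, 0) (30, 23.7657)]  |A|=313.8188
5. ⊥bis P4·P3 via (17.74,32.26): [(10.757, 14.8315) (18.5167, 0) (30, 0) (30, 23.7657)]  |A|=313.8188
6. ⊥bis P4·P5 via (11.12,21.05): [(10.757, 14.8315) (18.5167, 0) (30, 0) (30, 23.7657)]  |A|=313.8188
7. ⊥bis P4·P6 via (13.4,14.6): [(14.1938, 16.4271) (12.2559, 11.9665) (18.5167, 0) (30, 0) (30, 23.7657)]  |A|=307.6998
8. ⊥bis P4·P7 via (20.58,33.095): [(14.1938, 16.4271) (12.2559, 11.9665) (18.5167, 0) (30, 0) (30, 23.7657)]  |A|=307.6998
9. canonical 5-gon: [(14.1938, 16.4271) (12.2559, 11.9665) (18.5167, 0) (30, 0) (30, 23.7657)]
10. shoelace: 307.6998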